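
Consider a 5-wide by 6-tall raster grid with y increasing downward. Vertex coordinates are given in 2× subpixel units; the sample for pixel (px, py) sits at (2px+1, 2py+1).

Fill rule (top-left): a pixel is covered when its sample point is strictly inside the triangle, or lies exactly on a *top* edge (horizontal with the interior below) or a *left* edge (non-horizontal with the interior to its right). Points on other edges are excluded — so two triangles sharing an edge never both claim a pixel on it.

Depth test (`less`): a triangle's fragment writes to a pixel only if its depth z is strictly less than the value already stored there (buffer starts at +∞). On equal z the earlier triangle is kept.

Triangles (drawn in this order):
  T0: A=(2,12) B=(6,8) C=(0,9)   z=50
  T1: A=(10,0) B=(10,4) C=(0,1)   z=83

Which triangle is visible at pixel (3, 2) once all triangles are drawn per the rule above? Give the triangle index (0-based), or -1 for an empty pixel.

T0:
  2·area = 20  (B↔C swapped to make it positive)
  edge (2, 12)→(0, 9): d=(-2,-3) top-left  bias=+0
  edge (0, 9)→(6, 8): d=(6,-1) top-left  bias=+0
  edge (6, 8)→(2, 12): d=(-4,4) right/bottom  bias=-1
    (4,2)@(9, 5): e=[35,-15,0] → .  [on edge]
    (3,3)@(7, 7): e=[25,-5,0] → .  [on edge]
    (0,4)@(1, 9): e=[3,1,16] → X
    (1,4)@(3, 9): e=[9,3,8] → X
    (2,4)@(5, 9): e=[15,5,0] → .  [on edge]
    (0,5)@(1, 11): e=[-1,13,8] → .
    (1,5)@(3, 11): e=[5,15,0] → .  [on edge]
  covered (2 px):
    . . . . .
    . . . . .
    . . . . .
    . . . . .
    X X . . .
    . . . . .
T1:
  2·area = 40
  edge (10, 0)→(10, 4): d=(0,4) right/bottom  bias=-1
  edge (10, 4)→(0, 1): d=(-10,-3) top-left  bias=+0
  edge (0, 1)→(10, 0): d=(10,-1) top-left  bias=+0
    (0,0)@(1, 1): e=[36,3,1] → X
    (1,0)@(3, 1): e=[28,9,3] → X
    (2,0)@(5, 1): e=[20,15,5] → X
    (3,0)@(7, 1): e=[12,21,7] → X
    (4,0)@(9, 1): e=[4,27,9] → X
    (0,1)@(1, 3): e=[36,-17,21] → .
    (1,1)@(3, 3): e=[28,-11,23] → .
    (2,1)@(5, 3): e=[20,-5,25] → .
    (3,1)@(7, 3): e=[12,1,27] → X
    (3,2)@(7, 5): e=[12,-19,47] → .
    (4,2)@(9, 5): e=[4,-13,49] → .
  covered (7 px):
    X X X X X
    . . . X X
    . . . . .
    . . . . .
    . . . . .
    . . . . .

Z-buffer (winner per pixel, '.' = empty):
  1 1 1 1 1
  . . . 1 1
  . . . . .
  . . . . .
  0 0 . . .
  . . . . .

Result: -1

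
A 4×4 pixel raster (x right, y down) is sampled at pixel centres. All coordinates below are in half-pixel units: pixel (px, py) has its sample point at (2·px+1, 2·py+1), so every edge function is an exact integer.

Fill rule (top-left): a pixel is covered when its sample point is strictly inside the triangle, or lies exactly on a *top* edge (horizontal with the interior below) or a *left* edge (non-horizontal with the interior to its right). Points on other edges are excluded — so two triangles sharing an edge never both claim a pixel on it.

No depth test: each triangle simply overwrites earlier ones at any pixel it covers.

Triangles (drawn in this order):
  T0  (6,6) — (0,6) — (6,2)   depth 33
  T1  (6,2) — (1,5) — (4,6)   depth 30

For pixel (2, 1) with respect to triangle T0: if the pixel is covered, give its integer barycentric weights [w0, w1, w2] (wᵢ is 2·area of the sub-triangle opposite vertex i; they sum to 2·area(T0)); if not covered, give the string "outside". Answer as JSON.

T0:
  2·area = 24
  edge (6, 6)→(0, 6): d=(-6,0) right/bottom  bias=-1
  edge (0, 6)→(6, 2): d=(6,-4) top-left  bias=+0
  edge (6, 2)→(6, 6): d=(0,4) right/bottom  bias=-1
    (2,1)@(5, 3): e=[18,2,4] → █
    (3,1)@(7, 3): e=[18,10,-4] → ·
    (1,2)@(3, 5): e=[6,6,12] → █
    (3,2)@(7, 5): e=[6,22,-4] → ·
    (1,3)@(3, 7): e=[-6,18,12] → ·
    (2,3)@(5, 7): e=[-6,26,4] → ·
  covered (3 px):
    · · · ·
    · · █ ·
    · █ █ ·
    · · · ·
T1:
  2·area = 14  (B↔C swapped to make it positive)
  edge (6, 2)→(4, 6): d=(-2,4) right/bottom  bias=-1
  edge (4, 6)→(1, 5): d=(-3,-1) top-left  bias=+0
  edge (1, 5)→(6, 2): d=(5,-3) top-left  bias=+0
    (2,1)@(5, 3): e=[2,10,2] → █
    (3,1)@(7, 3): e=[-6,12,8] → ·
    (0,2)@(1, 5): e=[14,0,0] → █  [on edge]
    (1,2)@(3, 5): e=[6,2,6] → █
    (2,2)@(5, 5): e=[-2,4,12] → ·
    (0,3)@(1, 7): e=[10,-6,10] → ·
    (1,3)@(3, 7): e=[2,-4,16] → ·
    (3,3)@(7, 7): e=[-14,0,28] → ·  [on edge]
  covered (3 px):
    · · · ·
    · · █ ·
    █ █ · ·
    · · · ·

Final: [2,4,18]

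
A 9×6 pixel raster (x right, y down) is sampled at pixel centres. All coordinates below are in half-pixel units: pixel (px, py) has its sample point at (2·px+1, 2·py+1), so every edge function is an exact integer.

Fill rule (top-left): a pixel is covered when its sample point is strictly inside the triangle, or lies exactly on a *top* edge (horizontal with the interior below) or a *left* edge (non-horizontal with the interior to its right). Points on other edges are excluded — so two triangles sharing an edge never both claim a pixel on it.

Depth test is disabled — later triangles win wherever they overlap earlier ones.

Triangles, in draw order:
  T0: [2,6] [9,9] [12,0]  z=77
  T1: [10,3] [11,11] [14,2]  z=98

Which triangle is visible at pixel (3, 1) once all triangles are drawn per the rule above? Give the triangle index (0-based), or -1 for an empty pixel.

T0:
  2·area = 72  (B↔C swapped to make it positive)
  edge (2, 6)→(12, 0): d=(10,-6) top-left  bias=+0
  edge (12, 0)→(9, 9): d=(-3,9) right/bottom  bias=-1
  edge (9, 9)→(2, 6): d=(-7,-3) top-left  bias=+0
    (5,0)@(11, 1): e=[4,6,62] → #
    (6,0)@(13, 1): e=[16,-12,68] → ·
    (3,1)@(7, 3): e=[0,36,36] → #  [on edge]
    (4,1)@(9, 3): e=[12,18,42] → #
    (5,1)@(11, 3): e=[24,0,48] → ·  [on edge]
    (2,2)@(5, 5): e=[8,48,16] → #
    (5,2)@(11, 5): e=[44,-6,34] → ·
    (2,3)@(5, 7): e=[28,42,2] → #
    (5,3)@(11, 7): e=[64,-12,20] → ·
    (2,4)@(5, 9): e=[48,36,-12] → ·
    (3,4)@(7, 9): e=[60,18,-6] → ·
    (4,4)@(9, 9): e=[72,0,0] → ·  [on edge]
  covered (9 px):
    · · · · · # · · ·
    · · · # # · · · ·
    · · # # # · · · ·
    · · # # # · · · ·
    · · · · · · · · ·
    · · · · · · · · ·
T1:
  2·area = 33  (B↔C swapped to make it positive)
  edge (10, 3)→(14, 2): d=(4,-1) top-left  bias=+0
  edge (14, 2)→(11, 11): d=(-3,9) right/bottom  bias=-1
  edge (11, 11)→(10, 3): d=(-1,-8) top-left  bias=+0
    (5,1)@(11, 3): e=[1,24,8] → #
    (6,1)@(13, 3): e=[3,6,24] → #
    (7,1)@(15, 3): e=[5,-12,40] → ·
    (5,2)@(11, 5): e=[9,18,6] → #
    (6,2)@(13, 5): e=[11,0,22] → ·  [on edge]
    (5,3)@(11, 7): e=[17,12,4] → #
    (6,3)@(13, 7): e=[19,-6,20] → ·
    (5,4)@(11, 9): e=[25,6,2] → #
    (6,4)@(13, 9): e=[27,-12,18] → ·
    (5,5)@(11, 11): e=[33,0,0] → ·  [on edge]
  covered (5 px):
    · · · · · · · · ·
    · · · · · # # · ·
    · · · · · # · · ·
    · · · · · # · · ·
    · · · · · # · · ·
    · · · · · · · · ·

Z-buffer (winner per pixel, '.' = empty):
  . . . . . 0 . . .
  . . . 0 0 1 1 . .
  . . 0 0 0 1 . . .
  . . 0 0 0 1 . . .
  . . . . . 1 . . .
  . . . . . . . . .

Final: 0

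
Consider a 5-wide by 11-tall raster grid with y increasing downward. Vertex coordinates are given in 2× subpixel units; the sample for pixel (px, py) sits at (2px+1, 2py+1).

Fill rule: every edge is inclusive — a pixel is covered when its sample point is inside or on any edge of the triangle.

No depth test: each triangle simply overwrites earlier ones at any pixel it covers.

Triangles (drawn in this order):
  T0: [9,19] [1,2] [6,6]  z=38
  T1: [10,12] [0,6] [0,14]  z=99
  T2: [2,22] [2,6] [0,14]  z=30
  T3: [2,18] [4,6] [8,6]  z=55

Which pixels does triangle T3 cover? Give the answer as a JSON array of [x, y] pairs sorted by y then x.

T0:
  2·area = 53
  edge (9, 19)→(1, 2): d=(-8,-17) inclusive
  edge (1, 2)→(6, 6): d=(5,4) inclusive
  edge (6, 6)→(9, 19): d=(3,13) inclusive
    (1,2)@(3, 5): e=[10,7,36] → █
    (2,2)@(5, 5): e=[44,-1,10] → ·
    (1,3)@(3, 7): e=[-6,17,42] → ·
    (2,3)@(5, 7): e=[28,9,16] → █
    (3,3)@(7, 7): e=[62,1,-10] → ·
    (2,4)@(5, 9): e=[12,19,22] → █
    (3,4)@(7, 9): e=[46,11,-4] → ·
    (2,5)@(5, 11): e=[-4,29,28] → ·
    (3,5)@(7, 11): e=[30,21,2] → █
    (4,5)@(9, 11): e=[64,13,-24] → ·
    (3,6)@(7, 13): e=[14,31,8] → █
    (4,6)@(9, 13): e=[48,23,-18] → ·
    (4,9)@(9, 19): e=[0,53,0] → █  [on edge]
  covered (6 px):
    · · · · ·
    · · · · ·
    · █ · · ·
    · · █ · ·
    · · █ · ·
    · · · █ ·
    · · · █ ·
    · · · · ·
    · · · · ·
    · · · · █
    · · · · ·
T1:
  2·area = 80  (B↔C swapped to make it positive)
  edge (10, 12)→(0, 14): d=(-10,2) inclusive
  edge (0, 14)→(0, 6): d=(0,-8) inclusive
  edge (0, 6)→(10, 12): d=(10,6) inclusive
    (0,3)@(1, 7): e=[68,8,4] → █
    (1,3)@(3, 7): e=[64,24,-8] → ·
    (0,4)@(1, 9): e=[48,8,24] → █
    (1,4)@(3, 9): e=[44,24,12] → █
    (2,4)@(5, 9): e=[40,40,0] → █  [on edge]
    (3,4)@(7, 9): e=[36,56,-12] → ·
    (0,5)@(1, 11): e=[28,8,44] → █
    (3,5)@(7, 11): e=[16,56,8] → █
    (4,5)@(9, 11): e=[12,72,-4] → ·
    (0,6)@(1, 13): e=[8,8,64] → █
    (2,6)@(5, 13): e=[0,40,40] → █  [on edge]
    (3,6)@(7, 13): e=[-4,56,28] → ·
  covered (11 px):
    · · · · ·
    · · · · ·
    · · · · ·
    █ · · · ·
    █ █ █ · ·
    █ █ █ █ ·
    █ █ █ · ·
    · · · · ·
    · · · · ·
    · · · · ·
    · · · · ·
T2:
  2·area = 32  (B↔C swapped to make it positive)
  edge (2, 22)→(0, 14): d=(-2,-8) inclusive
  edge (0, 14)→(2, 6): d=(2,-8) inclusive
  edge (2, 6)→(2, 22): d=(0,16) inclusive
    (0,5)@(1, 11): e=[14,2,16] → █
    (1,5)@(3, 11): e=[30,18,-16] → ·
    (0,6)@(1, 13): e=[10,6,16] → █
    (1,6)@(3, 13): e=[26,22,-16] → ·
    (0,7)@(1, 15): e=[6,10,16] → █
    (1,7)@(3, 15): e=[22,26,-16] → ·
    (0,8)@(1, 17): e=[2,14,16] → █
    (1,8)@(3, 17): e=[18,30,-16] → ·
    (0,9)@(1, 19): e=[-2,18,16] → ·
  covered (4 px):
    · · · · ·
    · · · · ·
    · · · · ·
    · · · · ·
    · · · · ·
    █ · · · ·
    █ · · · ·
    █ · · · ·
    █ · · · ·
    · · · · ·
    · · · · ·
T3:
  2·area = 48
  edge (2, 18)→(4, 6): d=(2,-12) inclusive
  edge (4, 6)→(8, 6): d=(4,0) inclusive
  edge (8, 6)→(2, 18): d=(-6,12) inclusive
    (2,3)@(5, 7): e=[14,4,30] → █
    (3,3)@(7, 7): e=[38,4,6] → █
    (4,3)@(9, 7): e=[62,4,-18] → ·
    (2,4)@(5, 9): e=[18,12,18] → █
    (3,4)@(7, 9): e=[42,12,-6] → ·
    (2,5)@(5, 11): e=[22,20,6] → █
    (3,5)@(7, 11): e=[46,20,-18] → ·
    (1,6)@(3, 13): e=[2,28,18] → █
    (2,6)@(5, 13): e=[26,28,-6] → ·
    (1,7)@(3, 15): e=[6,36,6] → █
    (2,7)@(5, 15): e=[30,36,-18] → ·
    (1,8)@(3, 17): e=[10,44,-6] → ·
  covered (6 px):
    · · · · ·
    · · · · ·
    · · · · ·
    · · █ █ ·
    · · █ · ·
    · · █ · ·
    · █ · · ·
    · █ · · ·
    · · · · ·
    · · · · ·
    · · · · ·

Result: [[2,3],[3,3],[2,4],[2,5],[1,6],[1,7]]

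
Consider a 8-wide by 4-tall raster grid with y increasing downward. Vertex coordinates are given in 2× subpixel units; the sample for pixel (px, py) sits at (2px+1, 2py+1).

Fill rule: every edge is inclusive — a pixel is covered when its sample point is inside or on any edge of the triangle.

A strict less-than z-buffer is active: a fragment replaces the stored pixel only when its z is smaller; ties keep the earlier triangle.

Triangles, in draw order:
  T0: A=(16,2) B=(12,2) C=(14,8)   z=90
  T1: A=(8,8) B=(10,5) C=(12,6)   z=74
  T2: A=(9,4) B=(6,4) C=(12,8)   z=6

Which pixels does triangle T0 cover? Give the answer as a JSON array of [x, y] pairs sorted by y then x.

T0:
  2·area = 24  (B↔C swapped to make it positive)
  edge (16, 2)→(14, 8): d=(-2,6) inclusive
  edge (14, 8)→(12, 2): d=(-2,-6) inclusive
  edge (12, 2)→(16, 2): d=(4,0) inclusive
    (6,1)@(13, 3): e=[16,4,4] → X
    (7,1)@(15, 3): e=[4,16,4] → X
    (6,2)@(13, 5): e=[12,0,12] → X  [on edge]
    (7,2)@(15, 5): e=[0,12,12] → X  [on edge]
    (6,3)@(13, 7): e=[8,-4,20] → .
    (7,3)@(15, 7): e=[-4,8,20] → .
  covered (4 px):
    . . . . . . . .
    . . . . . . X X
    . . . . . . X X
    . . . . . . . .
T1:
  2·area = 8
  edge (8, 8)→(10, 5): d=(2,-3) inclusive
  edge (10, 5)→(12, 6): d=(2,1) inclusive
  edge (12, 6)→(8, 8): d=(-4,2) inclusive
    (4,3)@(9, 7): e=[1,5,2] → X
    (5,3)@(11, 7): e=[7,3,-2] → .
  covered (1 px):
    . . . . . . . .
    . . . . . . . .
    . . . . . . . .
    . . . . X . . .
T2:
  2·area = 12  (B↔C swapped to make it positive)
  edge (9, 4)→(12, 8): d=(3,4) inclusive
  edge (12, 8)→(6, 4): d=(-6,-4) inclusive
  edge (6, 4)→(9, 4): d=(3,0) inclusive
    (4,2)@(9, 5): e=[3,6,3] → X
    (5,2)@(11, 5): e=[-5,14,3] → .
    (4,3)@(9, 7): e=[9,-6,9] → .
    (5,3)@(11, 7): e=[1,2,9] → X
    (6,3)@(13, 7): e=[-7,10,9] → .
  covered (2 px):
    . . . . . . . .
    . . . . . . . .
    . . . . X . . .
    . . . . . X . .

Answer: [[6,1],[7,1],[6,2],[7,2]]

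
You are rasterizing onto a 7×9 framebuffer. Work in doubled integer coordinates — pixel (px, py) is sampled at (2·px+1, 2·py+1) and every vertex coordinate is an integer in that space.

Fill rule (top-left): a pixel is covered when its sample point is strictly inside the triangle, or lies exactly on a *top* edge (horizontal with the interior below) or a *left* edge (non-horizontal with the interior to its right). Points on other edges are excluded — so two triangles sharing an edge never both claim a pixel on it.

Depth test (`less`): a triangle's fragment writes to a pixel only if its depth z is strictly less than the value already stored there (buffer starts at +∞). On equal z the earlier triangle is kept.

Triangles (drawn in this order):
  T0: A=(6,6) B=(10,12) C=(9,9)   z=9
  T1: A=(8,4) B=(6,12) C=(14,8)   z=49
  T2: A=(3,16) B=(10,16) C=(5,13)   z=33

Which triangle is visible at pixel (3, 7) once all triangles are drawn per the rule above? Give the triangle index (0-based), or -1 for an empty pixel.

T0:
  2·area = 6  (B↔C swapped to make it positive)
  edge (6, 6)→(9, 9): d=(3,3) right/bottom  bias=-1
  edge (9, 9)→(10, 12): d=(1,3) right/bottom  bias=-1
  edge (10, 12)→(6, 6): d=(-4,-6) top-left  bias=+0
    (0,0)@(1, 1): e=[0,16,-10] → ·  [on edge]
    (1,1)@(3, 3): e=[0,12,-6] → ·  [on edge]
    (3,1)@(7, 3): e=[-12,0,18] → ·  [on edge]
    (2,2)@(5, 5): e=[0,8,-2] → ·  [on edge]
    (3,3)@(7, 7): e=[0,4,2] → ·  [on edge]
    (4,4)@(9, 9): e=[0,0,6] → ·  [on edge]
    (5,5)@(11, 11): e=[0,-4,10] → ·  [on edge]
    (6,6)@(13, 13): e=[0,-8,14] → ·  [on edge]
    (5,7)@(11, 15): e=[12,0,-6] → ·  [on edge]
  covered (0 px):
    · · · · · · ·
    · · · · · · ·
    · · · · · · ·
    · · · · · · ·
    · · · · · · ·
    · · · · · · ·
    · · · · · · ·
    · · · · · · ·
    · · · · · · ·
T1:
  2·area = 56  (B↔C swapped to make it positive)
  edge (8, 4)→(14, 8): d=(6,4) right/bottom  bias=-1
  edge (14, 8)→(6, 12): d=(-8,4) right/bottom  bias=-1
  edge (6, 12)→(8, 4): d=(2,-8) top-left  bias=+0
    (4,2)@(9, 5): e=[2,44,10] → █
    (5,2)@(11, 5): e=[-6,36,26] → ·
    (4,3)@(9, 7): e=[14,28,14] → █
    (5,3)@(11, 7): e=[6,20,30] → █
    (6,3)@(13, 7): e=[-2,12,46] → ·
    (3,4)@(7, 9): e=[34,20,2] → █
    (6,4)@(13, 9): e=[10,-4,50] → ·
    (3,5)@(7, 11): e=[46,4,6] → █
    (4,5)@(9, 11): e=[38,-4,22] → ·
    (5,5)@(11, 11): e=[30,-12,38] → ·
    (3,6)@(7, 13): e=[58,-12,10] → ·
  covered (7 px):
    · · · · · · ·
    · · · · · · ·
    · · · · █ · ·
    · · · · █ █ ·
    · · · █ █ █ ·
    · · · █ · · ·
    · · · · · · ·
    · · · · · · ·
    · · · · · · ·
T2:
  2·area = 21  (B↔C swapped to make it positive)
  edge (3, 16)→(5, 13): d=(2,-3) top-left  bias=+0
  edge (5, 13)→(10, 16): d=(5,3) right/bottom  bias=-1
  edge (10, 16)→(3, 16): d=(-7,0) right/bottom  bias=-1
    (6,0)@(13, 1): e=[0,-84,105] → ·  [on edge]
    (4,3)@(9, 7): e=[0,-42,63] → ·  [on edge]
    (2,6)@(5, 13): e=[0,0,21] → ·  [on edge]
    (2,7)@(5, 15): e=[4,10,7] → █
    (3,7)@(7, 15): e=[10,4,7] → █
    (4,7)@(9, 15): e=[16,-2,7] → ·
    (2,8)@(5, 17): e=[8,20,-7] → ·
    (3,8)@(7, 17): e=[14,14,-7] → ·
  covered (2 px):
    · · · · · · ·
    · · · · · · ·
    · · · · · · ·
    · · · · · · ·
    · · · · · · ·
    · · · · · · ·
    · · · · · · ·
    · · █ █ · · ·
    · · · · · · ·

Z-buffer (winner per pixel, '.' = empty):
  . . . . . . .
  . . . . . . .
  . . . . 1 . .
  . . . . 1 1 .
  . . . 1 1 1 .
  . . . 1 . . .
  . . . . . . .
  . . 2 2 . . .
  . . . . . . .

Final: 2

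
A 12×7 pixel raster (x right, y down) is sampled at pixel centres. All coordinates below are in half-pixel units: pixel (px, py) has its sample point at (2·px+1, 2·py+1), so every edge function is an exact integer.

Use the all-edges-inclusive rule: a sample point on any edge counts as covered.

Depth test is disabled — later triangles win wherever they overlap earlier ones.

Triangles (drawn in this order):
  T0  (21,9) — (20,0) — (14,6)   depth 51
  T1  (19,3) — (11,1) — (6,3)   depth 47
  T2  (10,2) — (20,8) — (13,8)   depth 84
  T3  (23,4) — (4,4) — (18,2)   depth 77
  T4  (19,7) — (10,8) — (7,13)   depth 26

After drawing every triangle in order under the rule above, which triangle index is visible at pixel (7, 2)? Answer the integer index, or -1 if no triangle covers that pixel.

T0:
  2·area = 60  (B↔C swapped to make it positive)
  edge (21, 9)→(14, 6): d=(-7,-3) inclusive
  edge (14, 6)→(20, 0): d=(6,-6) inclusive
  edge (20, 0)→(21, 9): d=(1,9) inclusive
    (9,0)@(19, 1): e=[50,0,10] → █  [on edge]
    (10,0)@(21, 1): e=[56,12,-8] → ·
    (3,1)@(7, 3): e=[0,-60,120] → ·  [on edge]
    (8,1)@(17, 3): e=[30,0,30] → █  [on edge]
    (10,1)@(21, 3): e=[42,24,-6] → ·
    (7,2)@(15, 5): e=[10,0,50] → █  [on edge]
    (10,2)@(21, 5): e=[28,36,-4] → ·
    (6,3)@(13, 7): e=[-10,0,70] → ·  [on edge]
    (7,3)@(15, 7): e=[-4,12,52] → ·
    (8,3)@(17, 7): e=[2,24,34] → █
    (10,3)@(21, 7): e=[14,48,-2] → ·
    (5,4)@(11, 9): e=[-30,0,90] → ·  [on edge]
    (10,4)@(21, 9): e=[0,60,0] → █  [on edge]
    (4,5)@(9, 11): e=[-50,0,110] → ·  [on edge]
    (3,6)@(7, 13): e=[-70,0,130] → ·  [on edge]
  covered (9 px):
    · · · · · · · · · █ · ·
    · · · · · · · · █ █ · ·
    · · · · · · · █ █ █ · ·
    · · · · · · · · █ █ · ·
    · · · · · · · · · · █ ·
    · · · · · · · · · · · ·
    · · · · · · · · · · · ·
T1:
  2·area = 26  (B↔C swapped to make it positive)
  edge (19, 3)→(6, 3): d=(-13,0) inclusive
  edge (6, 3)→(11, 1): d=(5,-2) inclusive
  edge (11, 1)→(19, 3): d=(8,2) inclusive
    (5,0)@(11, 1): e=[26,0,0] → █  [on edge]
    (6,0)@(13, 1): e=[26,4,-4] → ·
    (0,1)@(1, 3): e=[0,-10,36] → ·  [on edge]
    (1,1)@(3, 3): e=[0,-6,32] → ·  [on edge]
    (2,1)@(5, 3): e=[0,-2,28] → ·  [on edge]
    (3,1)@(7, 3): e=[0,2,24] → █  [on edge]
    (4,1)@(9, 3): e=[0,6,20] → █  [on edge]
    (5,1)@(11, 3): e=[0,10,16] → █  [on edge]
    (6,1)@(13, 3): e=[0,14,12] → █  [on edge]
    (7,1)@(15, 3): e=[0,18,8] → █  [on edge]
    (8,1)@(17, 3): e=[0,22,4] → █  [on edge]
    (9,1)@(19, 3): e=[0,26,0] → █  [on edge]
    (10,1)@(21, 3): e=[0,30,-4] → ·  [on edge]
    (11,1)@(23, 3): e=[0,34,-8] → ·  [on edge]
    (0,2)@(1, 5): e=[-26,0,52] → ·  [on edge]
  covered (8 px):
    · · · · · █ · · · · · ·
    · · · █ █ █ █ █ █ █ · ·
    · · · · · · · · · · · ·
    · · · · · · · · · · · ·
    · · · · · · · · · · · ·
    · · · · · · · · · · · ·
    · · · · · · · · · · · ·
T2:
  2·area = 42
  edge (10, 2)→(20, 8): d=(10,6) inclusive
  edge (20, 8)→(13, 8): d=(-7,0) inclusive
  edge (13, 8)→(10, 2): d=(-3,-6) inclusive
    (5,1)@(11, 3): e=[4,35,3] → █
    (6,1)@(13, 3): e=[-8,35,15] → ·
    (5,2)@(11, 5): e=[24,21,-3] → ·
    (6,2)@(13, 5): e=[12,21,9] → █
    (7,2)@(15, 5): e=[0,21,21] → █  [on edge]
    (8,2)@(17, 5): e=[-12,21,33] → ·
    (6,3)@(13, 7): e=[32,7,3] → █
    (8,3)@(17, 7): e=[8,7,27] → █
    (9,3)@(19, 7): e=[-4,7,39] → ·
    (6,4)@(13, 9): e=[52,-7,-3] → ·
    (7,4)@(15, 9): e=[40,-7,9] → ·
    (8,4)@(17, 9): e=[28,-7,21] → ·
  covered (6 px):
    · · · · · · · · · · · ·
    · · · · · █ · · · · · ·
    · · · · · · █ █ · · · ·
    · · · · · · █ █ █ · · ·
    · · · · · · · · · · · ·
    · · · · · · · · · · · ·
    · · · · · · · · · · · ·
T3:
  2·area = 38
  edge (23, 4)→(4, 4): d=(-19,0) inclusive
  edge (4, 4)→(18, 2): d=(14,-2) inclusive
  edge (18, 2)→(23, 4): d=(5,2) inclusive
    (5,1)@(11, 3): e=[19,0,19] → █  [on edge]
    (6,1)@(13, 3): e=[19,4,15] → █
    (7,1)@(15, 3): e=[19,8,11] → █
    (8,1)@(17, 3): e=[19,12,7] → █
    (9,1)@(19, 3): e=[19,16,3] → █
    (10,1)@(21, 3): e=[19,20,-1] → ·
    (5,2)@(11, 5): e=[-19,28,29] → ·
    (6,2)@(13, 5): e=[-19,32,25] → ·
    (7,2)@(15, 5): e=[-19,36,21] → ·
    (8,2)@(17, 5): e=[-19,40,17] → ·
    (9,2)@(19, 5): e=[-19,44,13] → ·
  covered (5 px):
    · · · · · · · · · · · ·
    · · · · · █ █ █ █ █ · ·
    · · · · · · · · · · · ·
    · · · · · · · · · · · ·
    · · · · · · · · · · · ·
    · · · · · · · · · · · ·
    · · · · · · · · · · · ·
T4:
  2·area = 42  (B↔C swapped to make it positive)
  edge (19, 7)→(7, 13): d=(-12,6) inclusive
  edge (7, 13)→(10, 8): d=(3,-5) inclusive
  edge (10, 8)→(19, 7): d=(9,-1) inclusive
    (6,1)@(13, 3): e=[84,0,-42] → ·  [on edge]
    (11,2)@(23, 5): e=[0,56,-14] → ·  [on edge]
    (9,3)@(19, 7): e=[0,42,0] → █  [on edge]
    (10,3)@(21, 7): e=[-12,52,2] → ·
    (0,4)@(1, 9): e=[84,-42,0] → ·  [on edge]
    (5,4)@(11, 9): e=[24,8,10] → █
    (6,4)@(13, 9): e=[12,18,12] → █
    (7,4)@(15, 9): e=[0,28,14] → █  [on edge]
    (8,4)@(17, 9): e=[-12,38,16] → ·
    (9,4)@(19, 9): e=[-24,48,18] → ·
    (4,5)@(9, 11): e=[12,4,26] → █
    (5,5)@(11, 11): e=[0,14,28] → █  [on edge]
    (3,6)@(7, 13): e=[0,0,42] → █  [on edge]
  covered (7 px):
    · · · · · · · · · · · ·
    · · · · · · · · · · · ·
    · · · · · · · · · · · ·
    · · · · · · · · · █ · ·
    · · · · · █ █ █ · · · ·
    · · · · █ █ · · · · · ·
    · · · █ · · · · · · · ·

Z-buffer (winner per pixel, '.' = empty):
  . . . . . 1 . . . 0 . .
  . . . 1 1 3 3 3 3 3 . .
  . . . . . . 2 2 0 0 . .
  . . . . . . 2 2 2 4 . .
  . . . . . 4 4 4 . . 0 .
  . . . . 4 4 . . . . . .
  . . . 4 . . . . . . . .

Result: 2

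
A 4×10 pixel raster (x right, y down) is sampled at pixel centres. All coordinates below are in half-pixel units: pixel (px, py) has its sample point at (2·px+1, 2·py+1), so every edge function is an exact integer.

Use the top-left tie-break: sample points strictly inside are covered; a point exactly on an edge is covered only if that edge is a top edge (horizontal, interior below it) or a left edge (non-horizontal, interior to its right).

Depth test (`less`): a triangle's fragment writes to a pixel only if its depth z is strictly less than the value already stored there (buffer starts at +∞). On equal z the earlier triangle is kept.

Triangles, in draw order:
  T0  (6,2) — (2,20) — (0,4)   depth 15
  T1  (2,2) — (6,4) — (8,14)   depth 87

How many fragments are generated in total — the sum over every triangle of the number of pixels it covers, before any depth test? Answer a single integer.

T0:
  2·area = 100
  edge (6, 2)→(2, 20): d=(-4,18) right/bottom  bias=-1
  edge (2, 20)→(0, 4): d=(-2,-16) top-left  bias=+0
  edge (0, 4)→(6, 2): d=(6,-2) top-left  bias=+0
    (1,1)@(3, 3): e=[50,50,0] → X  [on edge]
    (2,1)@(5, 3): e=[14,82,4] → X
    (3,1)@(7, 3): e=[-22,114,8] → .
    (0,2)@(1, 5): e=[78,14,8] → X
    (3,2)@(7, 5): e=[-30,110,20] → .
    (0,3)@(1, 7): e=[70,10,20] → X
    (2,3)@(5, 7): e=[-2,74,28] → .
    (0,4)@(1, 9): e=[62,6,32] → X
    (2,4)@(5, 9): e=[-10,70,40] → .
    (0,5)@(1, 11): e=[54,2,44] → X
    (2,5)@(5, 11): e=[-18,66,52] → .
    (0,6)@(1, 13): e=[46,-2,56] → .
  covered (13 px):
    . . . .
    . X X .
    X X X .
    X X . .
    X X . .
    X X . .
    . X . .
    . X . .
    . . . .
    . . . .
T1:
  2·area = 36
  edge (2, 2)→(6, 4): d=(4,2) right/bottom  bias=-1
  edge (6, 4)→(8, 14): d=(2,10) right/bottom  bias=-1
  edge (8, 14)→(2, 2): d=(-6,-12) top-left  bias=+0
    (1,1)@(3, 3): e=[2,28,6] → X
    (2,1)@(5, 3): e=[-2,8,30] → .
    (1,2)@(3, 5): e=[10,32,-6] → .
    (2,2)@(5, 5): e=[6,12,18] → X
    (3,2)@(7, 5): e=[2,-8,42] → .
    (2,3)@(5, 7): e=[14,16,6] → X
    (3,3)@(7, 7): e=[10,-4,30] → .
    (2,4)@(5, 9): e=[22,20,-6] → .
    (3,4)@(7, 9): e=[18,0,18] → .  [on edge]
    (3,5)@(7, 11): e=[26,4,6] → X
    (3,6)@(7, 13): e=[34,8,-6] → .
  covered (4 px):
    . . . .
    . X . .
    . . X .
    . . X .
    . . . .
    . . . X
    . . . .
    . . . .
    . . . .
    . . . .

Final: 17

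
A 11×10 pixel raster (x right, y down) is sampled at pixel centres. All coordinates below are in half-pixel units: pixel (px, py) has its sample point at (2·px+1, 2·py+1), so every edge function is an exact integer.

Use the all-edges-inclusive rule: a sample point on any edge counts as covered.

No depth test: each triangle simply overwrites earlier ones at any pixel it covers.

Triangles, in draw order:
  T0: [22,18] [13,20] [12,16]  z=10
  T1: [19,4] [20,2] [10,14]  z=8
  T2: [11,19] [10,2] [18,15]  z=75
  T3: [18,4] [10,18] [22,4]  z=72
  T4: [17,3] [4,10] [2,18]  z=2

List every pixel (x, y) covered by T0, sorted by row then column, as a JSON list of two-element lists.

T0:
  2·area = 38
  edge (22, 18)→(13, 20): d=(-9,2) inclusive
  edge (13, 20)→(12, 16): d=(-1,-4) inclusive
  edge (12, 16)→(22, 18): d=(10,2) inclusive
    (3,7)@(7, 15): e=[57,-19,0] → ·  [on edge]
    (6,8)@(13, 17): e=[27,3,8] → #
    (7,8)@(15, 17): e=[23,11,4] → #
    (8,8)@(17, 17): e=[19,19,0] → #  [on edge]
    (9,8)@(19, 17): e=[15,27,-4] → ·
    (6,9)@(13, 19): e=[9,1,28] → #
    (9,9)@(19, 19): e=[-3,25,16] → ·
  covered (6 px):
    · · · · · · · · · · ·
    · · · · · · · · · · ·
    · · · · · · · · · · ·
    · · · · · · · · · · ·
    · · · · · · · · · · ·
    · · · · · · · · · · ·
    · · · · · · · · · · ·
    · · · · · · · · · · ·
    · · · · · · # # # · ·
    · · · · · · # # # · ·
T1:
  2·area = 8  (B↔C swapped to make it positive)
  edge (19, 4)→(10, 14): d=(-9,10) inclusive
  edge (10, 14)→(20, 2): d=(10,-12) inclusive
  edge (20, 2)→(19, 4): d=(-1,2) inclusive
  covered (0 px):
    · · · · · · · · · · ·
    · · · · · · · · · · ·
    · · · · · · · · · · ·
    · · · · · · · · · · ·
    · · · · · · · · · · ·
    · · · · · · · · · · ·
    · · · · · · · · · · ·
    · · · · · · · · · · ·
    · · · · · · · · · · ·
    · · · · · · · · · · ·
T2:
  2·area = 123
  edge (11, 19)→(10, 2): d=(-1,-17) inclusive
  edge (10, 2)→(18, 15): d=(8,13) inclusive
  edge (18, 15)→(11, 19): d=(-7,4) inclusive
    (5,2)@(11, 5): e=[14,11,98] → #
    (6,2)@(13, 5): e=[48,-15,90] → ·
    (5,3)@(11, 7): e=[12,27,84] → #
    (6,3)@(13, 7): e=[46,1,76] → #
    (7,3)@(15, 7): e=[80,-25,68] → ·
    (5,4)@(11, 9): e=[10,43,70] → #
    (7,4)@(15, 9): e=[78,-9,54] → ·
    (5,5)@(11, 11): e=[8,59,56] → #
    (7,5)@(15, 11): e=[76,7,40] → #
    (8,5)@(17, 11): e=[110,-19,32] → ·
    (5,6)@(11, 13): e=[6,75,42] → #
    (8,6)@(17, 13): e=[108,-3,18] → ·
    (5,9)@(11, 19): e=[0,123,0] → #  [on edge]
  covered (18 px):
    · · · · · · · · · · ·
    · · · · · · · · · · ·
    · · · · · # · · · · ·
    · · · · · # # · · · ·
    · · · · · # # · · · ·
    · · · · · # # # · · ·
    · · · · · # # # · · ·
    · · · · · # # # # · ·
    · · · · · # # · · · ·
    · · · · · # · · · · ·
T3:
  2·area = 56  (B↔C swapped to make it positive)
  edge (18, 4)→(22, 4): d=(4,0) inclusive
  edge (22, 4)→(10, 18): d=(-12,14) inclusive
  edge (10, 18)→(18, 4): d=(8,-14) inclusive
    (9,2)@(19, 5): e=[4,30,22] → #
    (10,2)@(21, 5): e=[4,2,50] → #
    (8,3)@(17, 7): e=[12,34,10] → #
    (10,3)@(21, 7): e=[12,-22,66] → ·
    (8,4)@(17, 9): e=[20,10,26] → #
    (9,4)@(19, 9): e=[20,-18,54] → ·
    (7,5)@(15, 11): e=[28,14,14] → #
    (8,5)@(17, 11): e=[28,-14,42] → ·
    (6,6)@(13, 13): e=[36,18,2] → #
    (7,6)@(15, 13): e=[36,-10,30] → ·
    (6,7)@(13, 15): e=[44,-6,18] → ·
  covered (7 px):
    · · · · · · · · · · ·
    · · · · · · · · · · ·
    · · · · · · · · · # #
    · · · · · · · · # # ·
    · · · · · · · · # · ·
    · · · · · · · # · · ·
    · · · · · · # · · · ·
    · · · · · · · · · · ·
    · · · · · · · · · · ·
    · · · · · · · · · · ·
T4:
  2·area = 90  (B↔C swapped to make it positive)
  edge (17, 3)→(2, 18): d=(-15,15) inclusive
  edge (2, 18)→(4, 10): d=(2,-8) inclusive
  edge (4, 10)→(17, 3): d=(13,-7) inclusive
    (9,0)@(19, 1): e=[0,102,-12] → ·  [on edge]
    (8,1)@(17, 3): e=[0,90,0] → #  [on edge]
    (9,1)@(19, 3): e=[-30,106,14] → ·
    (7,2)@(15, 5): e=[0,78,12] → #  [on edge]
    (8,2)@(17, 5): e=[-30,94,26] → ·
    (5,3)@(11, 7): e=[30,50,10] → #
    (6,3)@(13, 7): e=[0,66,24] → #  [on edge]
    (7,3)@(15, 7): e=[-30,82,38] → ·
    (3,4)@(7, 9): e=[60,22,8] → #
    (4,4)@(9, 9): e=[30,38,22] → #
    (5,4)@(11, 9): e=[0,54,36] → #  [on edge]
    (6,4)@(13, 9): e=[-30,70,50] → ·
    (4,5)@(9, 11): e=[0,42,48] → #  [on edge]
    (3,6)@(7, 13): e=[0,30,60] → #  [on edge]
    (2,7)@(5, 15): e=[0,18,72] → #  [on edge]
    (1,8)@(3, 17): e=[0,6,84] → #  [on edge]
    (0,9)@(1, 19): e=[0,-6,96] → ·  [on edge]
  covered (15 px):
    · · · · · · · · · · ·
    · · · · · · · · # · ·
    · · · · · · · # · · ·
    · · · · · # # · · · ·
    · · · # # # · · · · ·
    · · # # # · · · · · ·
    · · # # · · · · · · ·
    · # # · · · · · · · ·
    · # · · · · · · · · ·
    · · · · · · · · · · ·

Final: [[6,8],[7,8],[8,8],[6,9],[7,9],[8,9]]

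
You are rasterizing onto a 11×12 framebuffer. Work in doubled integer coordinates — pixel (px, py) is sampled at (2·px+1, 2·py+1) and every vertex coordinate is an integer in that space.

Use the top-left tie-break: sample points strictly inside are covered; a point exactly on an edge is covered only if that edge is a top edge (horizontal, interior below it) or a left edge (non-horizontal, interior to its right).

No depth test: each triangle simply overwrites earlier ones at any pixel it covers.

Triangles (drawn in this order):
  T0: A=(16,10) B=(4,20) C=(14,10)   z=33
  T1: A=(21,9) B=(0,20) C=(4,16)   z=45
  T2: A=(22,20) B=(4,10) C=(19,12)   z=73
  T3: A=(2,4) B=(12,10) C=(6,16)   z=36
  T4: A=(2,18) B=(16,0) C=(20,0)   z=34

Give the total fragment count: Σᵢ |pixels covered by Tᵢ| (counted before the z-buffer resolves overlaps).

T0:
  2·area = 20
  edge (16, 10)→(4, 20): d=(-12,10) right/bottom  bias=-1
  edge (4, 20)→(14, 10): d=(10,-10) top-left  bias=+0
  edge (14, 10)→(16, 10): d=(2,0) top-left  bias=+0
    (10,1)@(21, 3): e=[34,0,-14] → ·  [on edge]
    (9,2)@(19, 5): e=[30,0,-10] → ·  [on edge]
    (8,3)@(17, 7): e=[26,0,-6] → ·  [on edge]
    (7,4)@(15, 9): e=[22,0,-2] → ·  [on edge]
    (6,5)@(13, 11): e=[18,0,2] → #  [on edge]
    (7,5)@(15, 11): e=[-2,20,2] → ·
    (5,6)@(11, 13): e=[14,0,6] → #  [on edge]
    (6,6)@(13, 13): e=[-6,20,6] → ·
    (4,7)@(9, 15): e=[10,0,10] → #  [on edge]
    (5,7)@(11, 15): e=[-10,20,10] → ·
    (3,8)@(7, 17): e=[6,0,14] → #  [on edge]
    (4,8)@(9, 17): e=[-14,20,14] → ·
    (2,9)@(5, 19): e=[2,0,18] → #  [on edge]
    (1,10)@(3, 21): e=[-2,0,22] → ·  [on edge]
    (0,11)@(1, 23): e=[-6,0,26] → ·  [on edge]
  covered (5 px):
    · · · · · · · · · · ·
    · · · · · · · · · · ·
    · · · · · · · · · · ·
    · · · · · · · · · · ·
    · · · · · · · · · · ·
    · · · · · · # · · · ·
    · · · · · # · · · · ·
    · · · · # · · · · · ·
    · · · # · · · · · · ·
    · · # · · · · · · · ·
    · · · · · · · · · · ·
    · · · · · · · · · · ·
T1:
  2·area = 40
  edge (21, 9)→(0, 20): d=(-21,11) right/bottom  bias=-1
  edge (0, 20)→(4, 16): d=(4,-4) top-left  bias=+0
  edge (4, 16)→(21, 9): d=(17,-7) top-left  bias=+0
    (9,0)@(19, 1): e=[190,0,-150] → ·  [on edge]
    (8,1)@(17, 3): e=[170,0,-130] → ·  [on edge]
    (7,2)@(15, 5): e=[150,0,-110] → ·  [on edge]
    (6,3)@(13, 7): e=[130,0,-90] → ·  [on edge]
    (5,4)@(11, 9): e=[110,0,-70] → ·  [on edge]
    (10,4)@(21, 9): e=[0,40,0] → ·  [on edge]
    (4,5)@(9, 11): e=[90,0,-50] → ·  [on edge]
    (8,5)@(17, 11): e=[2,32,6] → #
    (9,5)@(19, 11): e=[-20,40,20] → ·
    (3,6)@(7, 13): e=[70,0,-30] → ·  [on edge]
    (6,6)@(13, 13): e=[4,24,12] → #
    (7,6)@(15, 13): e=[-18,32,26] → ·
    (2,7)@(5, 15): e=[50,0,-10] → ·  [on edge]
    (1,8)@(3, 17): e=[30,0,10] → #  [on edge]
    (0,9)@(1, 19): e=[10,0,30] → #  [on edge]
  covered (7 px):
    · · · · · · · · · · ·
    · · · · · · · · · · ·
    · · · · · · · · · · ·
    · · · · · · · · · · ·
    · · · · · · · · · · ·
    · · · · · · · · # · ·
    · · · · · · # · · · ·
    · · · # # · · · · · ·
    · # # · · · · · · · ·
    # · · · · · · · · · ·
    · · · · · · · · · · ·
    · · · · · · · · · · ·
T2:
  2·area = 114
  edge (22, 20)→(4, 10): d=(-18,-10) top-left  bias=+0
  edge (4, 10)→(19, 12): d=(15,2) right/bottom  bias=-1
  edge (19, 12)→(22, 20): d=(3,8) right/bottom  bias=-1
    (3,5)@(7, 11): e=[12,9,93] → #
    (4,5)@(9, 11): e=[32,5,77] → #
    (5,5)@(11, 11): e=[52,1,61] → #
    (6,5)@(13, 11): e=[72,-3,45] → ·
    (3,6)@(7, 13): e=[-24,39,99] → ·
    (4,6)@(9, 13): e=[-4,35,83] → ·
    (5,6)@(11, 13): e=[16,31,67] → #
    (6,6)@(13, 13): e=[36,27,51] → #
    (7,6)@(15, 13): e=[56,23,35] → #
    (8,6)@(17, 13): e=[76,19,19] → #
    (9,6)@(19, 13): e=[96,15,3] → #
    (10,6)@(21, 13): e=[116,11,-13] → ·
    (6,7)@(13, 15): e=[0,57,57] → #  [on edge]
  covered (15 px):
    · · · · · · · · · · ·
    · · · · · · · · · · ·
    · · · · · · · · · · ·
    · · · · · · · · · · ·
    · · · · · · · · · · ·
    · · · # # # · · · · ·
    · · · · · # # # # # ·
    · · · · · · # # # # ·
    · · · · · · · · # # ·
    · · · · · · · · · · #
    · · · · · · · · · · ·
    · · · · · · · · · · ·
T3:
  2·area = 96
  edge (2, 4)→(12, 10): d=(10,6) right/bottom  bias=-1
  edge (12, 10)→(6, 16): d=(-6,6) right/bottom  bias=-1
  edge (6, 16)→(2, 4): d=(-4,-12) top-left  bias=+0
    (0,0)@(1, 1): e=[-24,120,0] → ·  [on edge]
    (10,0)@(21, 1): e=[-144,0,240] → ·  [on edge]
    (9,1)@(19, 3): e=[-112,0,208] → ·  [on edge]
    (1,2)@(3, 5): e=[4,84,8] → #
    (2,2)@(5, 5): e=[-8,72,32] → ·
    (8,2)@(17, 5): e=[-80,0,176] → ·  [on edge]
    (1,3)@(3, 7): e=[24,72,0] → #  [on edge]
    (2,3)@(5, 7): e=[12,60,24] → #
    (3,3)@(7, 7): e=[0,48,48] → ·  [on edge]
    (7,3)@(15, 7): e=[-48,0,144] → ·  [on edge]
    (1,4)@(3, 9): e=[44,60,-8] → ·
    (2,4)@(5, 9): e=[32,48,16] → #
    (6,4)@(13, 9): e=[-16,0,112] → ·  [on edge]
    (5,5)@(11, 11): e=[16,0,80] → ·  [on edge]
    (2,6)@(5, 13): e=[72,24,0] → #  [on edge]
    (4,6)@(9, 13): e=[48,0,48] → ·  [on edge]
    (8,6)@(17, 13): e=[0,-48,144] → ·  [on edge]
    (3,7)@(7, 15): e=[80,0,16] → ·  [on edge]
    (2,8)@(5, 17): e=[112,0,-16] → ·  [on edge]
    (1,9)@(3, 19): e=[144,0,-48] → ·  [on edge]
    (3,9)@(7, 19): e=[120,-24,0] → ·  [on edge]
    (0,10)@(1, 21): e=[176,0,-80] → ·  [on edge]
  covered (11 px):
    · · · · · · · · · · ·
    · · · · · · · · · · ·
    · # · · · · · · · · ·
    · # # · · · · · · · ·
    · · # # # · · · · · ·
    · · # # # · · · · · ·
    · · # # · · · · · · ·
    · · · · · · · · · · ·
    · · · · · · · · · · ·
    · · · · · · · · · · ·
    · · · · · · · · · · ·
    · · · · · · · · · · ·
T4:
  2·area = 72
  edge (2, 18)→(16, 0): d=(14,-18) top-left  bias=+0
  edge (16, 0)→(20, 0): d=(4,0) top-left  bias=+0
  edge (20, 0)→(2, 18): d=(-18,18) right/bottom  bias=-1
    (8,0)@(17, 1): e=[32,4,36] → #
    (9,0)@(19, 1): e=[68,4,0] → ·  [on edge]
    (7,1)@(15, 3): e=[24,12,36] → #
    (8,1)@(17, 3): e=[60,12,0] → ·  [on edge]
    (6,2)@(13, 5): e=[16,20,36] → #
    (7,2)@(15, 5): e=[52,20,0] → ·  [on edge]
    (5,3)@(11, 7): e=[8,28,36] → #
    (6,3)@(13, 7): e=[44,28,0] → ·  [on edge]
    (4,4)@(9, 9): e=[0,36,36] → #  [on edge]
    (5,4)@(11, 9): e=[36,36,0] → ·  [on edge]
    (4,5)@(9, 11): e=[28,44,0] → ·  [on edge]
    (3,6)@(7, 13): e=[20,52,0] → ·  [on edge]
    (2,7)@(5, 15): e=[12,60,0] → ·  [on edge]
    (1,8)@(3, 17): e=[4,68,0] → ·  [on edge]
    (0,9)@(1, 19): e=[-4,76,0] → ·  [on edge]
  covered (5 px):
    · · · · · · · · # · ·
    · · · · · · · # · · ·
    · · · · · · # · · · ·
    · · · · · # · · · · ·
    · · · · # · · · · · ·
    · · · · · · · · · · ·
    · · · · · · · · · · ·
    · · · · · · · · · · ·
    · · · · · · · · · · ·
    · · · · · · · · · · ·
    · · · · · · · · · · ·
    · · · · · · · · · · ·

Answer: 43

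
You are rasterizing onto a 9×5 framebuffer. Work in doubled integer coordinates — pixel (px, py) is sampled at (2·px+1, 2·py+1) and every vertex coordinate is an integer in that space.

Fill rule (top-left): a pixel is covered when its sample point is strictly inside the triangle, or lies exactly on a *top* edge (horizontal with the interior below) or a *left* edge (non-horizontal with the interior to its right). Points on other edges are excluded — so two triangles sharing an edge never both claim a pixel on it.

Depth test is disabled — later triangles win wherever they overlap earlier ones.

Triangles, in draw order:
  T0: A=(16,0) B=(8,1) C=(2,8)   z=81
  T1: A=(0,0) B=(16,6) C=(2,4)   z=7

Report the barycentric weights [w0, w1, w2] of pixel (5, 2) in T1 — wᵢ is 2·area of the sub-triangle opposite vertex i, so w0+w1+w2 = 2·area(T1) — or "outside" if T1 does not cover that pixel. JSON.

T0:
  2·area = 50  (B↔C swapped to make it positive)
  edge (16, 0)→(2, 8): d=(-14,8) right/bottom  bias=-1
  edge (2, 8)→(8, 1): d=(6,-7) top-left  bias=+0
  edge (8, 1)→(16, 0): d=(8,-1) top-left  bias=+0
    (4,0)@(9, 1): e=[42,7,1] → X
    (5,0)@(11, 1): e=[26,21,3] → X
    (6,0)@(13, 1): e=[10,35,5] → X
    (7,0)@(15, 1): e=[-6,49,7] → .
    (3,1)@(7, 3): e=[30,5,15] → X
    (5,1)@(11, 3): e=[-2,33,19] → .
    (6,1)@(13, 3): e=[-18,47,21] → .
    (2,2)@(5, 5): e=[18,3,29] → X
    (4,2)@(9, 5): e=[-14,31,33] → .
    (1,3)@(3, 7): e=[6,1,43] → X
    (2,3)@(5, 7): e=[-10,15,45] → .
    (3,3)@(7, 7): e=[-26,29,47] → .
  covered (8 px):
    . . . . X X X . .
    . . . X X . . . .
    . . X X . . . . .
    . X . . . . . . .
    . . . . . . . . .
T1:
  2·area = 52
  edge (0, 0)→(16, 6): d=(16,6) right/bottom  bias=-1
  edge (16, 6)→(2, 4): d=(-14,-2) top-left  bias=+0
  edge (2, 4)→(0, 0): d=(-2,-4) top-left  bias=+0
    (0,0)@(1, 1): e=[10,40,2] → X
    (1,0)@(3, 1): e=[-2,44,10] → .
    (0,1)@(1, 3): e=[42,12,-2] → .
    (1,1)@(3, 3): e=[30,16,6] → X
    (2,1)@(5, 3): e=[18,20,14] → X
    (3,1)@(7, 3): e=[6,24,22] → X
    (4,1)@(9, 3): e=[-6,28,30] → .
    (1,2)@(3, 5): e=[62,-12,2] → .
    (2,2)@(5, 5): e=[50,-8,10] → .
    (3,2)@(7, 5): e=[38,-4,18] → .
    (4,2)@(9, 5): e=[26,0,26] → X  [on edge]
    (5,2)@(11, 5): e=[14,4,34] → X
  covered (7 px):
    X . . . . . . . .
    . X X X . . . . .
    . . . . X X X . .
    . . . . . . . . .
    . . . . . . . . .

Answer: [4,34,14]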